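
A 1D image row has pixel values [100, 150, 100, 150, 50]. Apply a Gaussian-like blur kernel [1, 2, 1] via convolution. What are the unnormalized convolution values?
Convolve image row [100, 150, 100, 150, 50] with kernel [1, 2, 1]: y[0] = 100×1 = 100; y[1] = 100×2 + 150×1 = 350; y[2] = 100×1 + 150×2 + 100×1 = 500; y[3] = 150×1 + 100×2 + 150×1 = 500; y[4] = 100×1 + 150×2 + 50×1 = 450; y[5] = 150×1 + 50×2 = 250; y[6] = 50×1 = 50 → [100, 350, 500, 500, 450, 250, 50]. Normalization factor = sum(kernel) = 4.

[100, 350, 500, 500, 450, 250, 50]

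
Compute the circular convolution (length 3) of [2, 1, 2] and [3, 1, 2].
Use y[k] = Σ_j f[j]·g[(k-j) mod 3]. y[0] = 2×3 + 1×2 + 2×1 = 10; y[1] = 2×1 + 1×3 + 2×2 = 9; y[2] = 2×2 + 1×1 + 2×3 = 11. Result: [10, 9, 11]

[10, 9, 11]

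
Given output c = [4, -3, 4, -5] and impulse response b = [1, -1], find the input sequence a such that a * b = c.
Deconvolve c=[4, -3, 4, -5] by b=[1, -1]. Since b[0]=1, solve forward: a[0] = c[0] / 1 = 4; a[1] = (c[1] - 4×-1) / 1 = 1; a[2] = (c[2] - 1×-1) / 1 = 5. So a = [4, 1, 5]. Check by forward convolution: c[0] = 4×1 = 4; c[1] = 4×-1 + 1×1 = -3; c[2] = 1×-1 + 5×1 = 4; c[3] = 5×-1 = -5

[4, 1, 5]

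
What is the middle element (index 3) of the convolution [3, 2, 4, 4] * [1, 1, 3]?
Use y[k] = Σ_i a[i]·b[k-i] at k=3. y[3] = 2×3 + 4×1 + 4×1 = 14

14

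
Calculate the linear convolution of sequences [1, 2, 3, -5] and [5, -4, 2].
y[0] = 1×5 = 5; y[1] = 1×-4 + 2×5 = 6; y[2] = 1×2 + 2×-4 + 3×5 = 9; y[3] = 2×2 + 3×-4 + -5×5 = -33; y[4] = 3×2 + -5×-4 = 26; y[5] = -5×2 = -10

[5, 6, 9, -33, 26, -10]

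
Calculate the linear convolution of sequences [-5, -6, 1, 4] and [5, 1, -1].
y[0] = -5×5 = -25; y[1] = -5×1 + -6×5 = -35; y[2] = -5×-1 + -6×1 + 1×5 = 4; y[3] = -6×-1 + 1×1 + 4×5 = 27; y[4] = 1×-1 + 4×1 = 3; y[5] = 4×-1 = -4

[-25, -35, 4, 27, 3, -4]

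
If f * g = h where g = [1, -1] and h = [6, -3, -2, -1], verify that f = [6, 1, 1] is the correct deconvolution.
Forward-compute [6, 1, 1] * [1, -1]: h[0] = 6×1 = 6; h[1] = 6×-1 + 1×1 = -5; h[2] = 1×-1 + 1×1 = 0; h[3] = 1×-1 = -1 → [6, -5, 0, -1]. Does not match given h = [6, -3, -2, -1].

Not verified. [6, 1, 1] * [1, -1] = [6, -5, 0, -1], which differs from [6, -3, -2, -1] at index 1.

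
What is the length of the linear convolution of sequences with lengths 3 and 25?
Linear/full convolution length: m + n - 1 = 3 + 25 - 1 = 27

27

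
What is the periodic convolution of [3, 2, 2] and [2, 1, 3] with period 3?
Use y[k] = Σ_j x[j]·h[(k-j) mod 3]. y[0] = 3×2 + 2×3 + 2×1 = 14; y[1] = 3×1 + 2×2 + 2×3 = 13; y[2] = 3×3 + 2×1 + 2×2 = 15. Result: [14, 13, 15]

[14, 13, 15]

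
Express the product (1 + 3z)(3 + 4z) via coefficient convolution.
Ascending coefficients: a = [1, 3], b = [3, 4]. c[0] = 1×3 = 3; c[1] = 1×4 + 3×3 = 13; c[2] = 3×4 = 12. Result coefficients: [3, 13, 12] → 3 + 13z + 12z^2

3 + 13z + 12z^2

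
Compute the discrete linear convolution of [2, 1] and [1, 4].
y[0] = 2×1 = 2; y[1] = 2×4 + 1×1 = 9; y[2] = 1×4 = 4

[2, 9, 4]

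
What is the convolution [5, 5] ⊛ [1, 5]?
y[0] = 5×1 = 5; y[1] = 5×5 + 5×1 = 30; y[2] = 5×5 = 25

[5, 30, 25]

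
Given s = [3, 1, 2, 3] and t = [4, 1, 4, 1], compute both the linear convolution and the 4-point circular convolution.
Linear: y_lin[0] = 3×4 = 12; y_lin[1] = 3×1 + 1×4 = 7; y_lin[2] = 3×4 + 1×1 + 2×4 = 21; y_lin[3] = 3×1 + 1×4 + 2×1 + 3×4 = 21; y_lin[4] = 1×1 + 2×4 + 3×1 = 12; y_lin[5] = 2×1 + 3×4 = 14; y_lin[6] = 3×1 = 3 → [12, 7, 21, 21, 12, 14, 3]. Circular (length 4): y[0] = 3×4 + 1×1 + 2×4 + 3×1 = 24; y[1] = 3×1 + 1×4 + 2×1 + 3×4 = 21; y[2] = 3×4 + 1×1 + 2×4 + 3×1 = 24; y[3] = 3×1 + 1×4 + 2×1 + 3×4 = 21 → [24, 21, 24, 21]

Linear: [12, 7, 21, 21, 12, 14, 3], Circular: [24, 21, 24, 21]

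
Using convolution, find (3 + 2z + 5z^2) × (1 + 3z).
Ascending coefficients: a = [3, 2, 5], b = [1, 3]. c[0] = 3×1 = 3; c[1] = 3×3 + 2×1 = 11; c[2] = 2×3 + 5×1 = 11; c[3] = 5×3 = 15. Result coefficients: [3, 11, 11, 15] → 3 + 11z + 11z^2 + 15z^3

3 + 11z + 11z^2 + 15z^3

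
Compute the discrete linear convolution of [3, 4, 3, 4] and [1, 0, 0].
y[0] = 3×1 = 3; y[1] = 3×0 + 4×1 = 4; y[2] = 3×0 + 4×0 + 3×1 = 3; y[3] = 4×0 + 3×0 + 4×1 = 4; y[4] = 3×0 + 4×0 = 0; y[5] = 4×0 = 0

[3, 4, 3, 4, 0, 0]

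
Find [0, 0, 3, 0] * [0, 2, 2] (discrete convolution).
y[0] = 0×0 = 0; y[1] = 0×2 + 0×0 = 0; y[2] = 0×2 + 0×2 + 3×0 = 0; y[3] = 0×2 + 3×2 + 0×0 = 6; y[4] = 3×2 + 0×2 = 6; y[5] = 0×2 = 0

[0, 0, 0, 6, 6, 0]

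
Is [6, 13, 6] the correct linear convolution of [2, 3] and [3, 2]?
Recompute linear convolution of [2, 3] and [3, 2]: y[0] = 2×3 = 6; y[1] = 2×2 + 3×3 = 13; y[2] = 3×2 = 6 → [6, 13, 6]. Given [6, 13, 6] matches, so answer: Yes

Yes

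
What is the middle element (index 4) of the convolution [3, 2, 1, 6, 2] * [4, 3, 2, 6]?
Use y[k] = Σ_i a[i]·b[k-i] at k=4. y[4] = 2×6 + 1×2 + 6×3 + 2×4 = 40

40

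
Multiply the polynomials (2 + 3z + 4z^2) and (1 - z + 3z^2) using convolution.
Ascending coefficients: a = [2, 3, 4], b = [1, -1, 3]. c[0] = 2×1 = 2; c[1] = 2×-1 + 3×1 = 1; c[2] = 2×3 + 3×-1 + 4×1 = 7; c[3] = 3×3 + 4×-1 = 5; c[4] = 4×3 = 12. Result coefficients: [2, 1, 7, 5, 12] → 2 + z + 7z^2 + 5z^3 + 12z^4

2 + z + 7z^2 + 5z^3 + 12z^4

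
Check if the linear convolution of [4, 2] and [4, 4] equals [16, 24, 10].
Recompute linear convolution of [4, 2] and [4, 4]: y[0] = 4×4 = 16; y[1] = 4×4 + 2×4 = 24; y[2] = 2×4 = 8 → [16, 24, 8]. Compare to given [16, 24, 10]: they differ at index 2: given 10, correct 8, so answer: No

No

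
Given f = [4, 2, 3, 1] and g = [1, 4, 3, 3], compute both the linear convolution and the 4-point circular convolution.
Linear: y_lin[0] = 4×1 = 4; y_lin[1] = 4×4 + 2×1 = 18; y_lin[2] = 4×3 + 2×4 + 3×1 = 23; y_lin[3] = 4×3 + 2×3 + 3×4 + 1×1 = 31; y_lin[4] = 2×3 + 3×3 + 1×4 = 19; y_lin[5] = 3×3 + 1×3 = 12; y_lin[6] = 1×3 = 3 → [4, 18, 23, 31, 19, 12, 3]. Circular (length 4): y[0] = 4×1 + 2×3 + 3×3 + 1×4 = 23; y[1] = 4×4 + 2×1 + 3×3 + 1×3 = 30; y[2] = 4×3 + 2×4 + 3×1 + 1×3 = 26; y[3] = 4×3 + 2×3 + 3×4 + 1×1 = 31 → [23, 30, 26, 31]

Linear: [4, 18, 23, 31, 19, 12, 3], Circular: [23, 30, 26, 31]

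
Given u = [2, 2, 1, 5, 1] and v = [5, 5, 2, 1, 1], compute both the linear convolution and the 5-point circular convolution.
Linear: y_lin[0] = 2×5 = 10; y_lin[1] = 2×5 + 2×5 = 20; y_lin[2] = 2×2 + 2×5 + 1×5 = 19; y_lin[3] = 2×1 + 2×2 + 1×5 + 5×5 = 36; y_lin[4] = 2×1 + 2×1 + 1×2 + 5×5 + 1×5 = 36; y_lin[5] = 2×1 + 1×1 + 5×2 + 1×5 = 18; y_lin[6] = 1×1 + 5×1 + 1×2 = 8; y_lin[7] = 5×1 + 1×1 = 6; y_lin[8] = 1×1 = 1 → [10, 20, 19, 36, 36, 18, 8, 6, 1]. Circular (length 5): y[0] = 2×5 + 2×1 + 1×1 + 5×2 + 1×5 = 28; y[1] = 2×5 + 2×5 + 1×1 + 5×1 + 1×2 = 28; y[2] = 2×2 + 2×5 + 1×5 + 5×1 + 1×1 = 25; y[3] = 2×1 + 2×2 + 1×5 + 5×5 + 1×1 = 37; y[4] = 2×1 + 2×1 + 1×2 + 5×5 + 1×5 = 36 → [28, 28, 25, 37, 36]

Linear: [10, 20, 19, 36, 36, 18, 8, 6, 1], Circular: [28, 28, 25, 37, 36]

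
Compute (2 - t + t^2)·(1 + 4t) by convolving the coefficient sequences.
Ascending coefficients: a = [2, -1, 1], b = [1, 4]. c[0] = 2×1 = 2; c[1] = 2×4 + -1×1 = 7; c[2] = -1×4 + 1×1 = -3; c[3] = 1×4 = 4. Result coefficients: [2, 7, -3, 4] → 2 + 7t - 3t^2 + 4t^3

2 + 7t - 3t^2 + 4t^3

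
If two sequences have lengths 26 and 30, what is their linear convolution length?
Linear/full convolution length: m + n - 1 = 26 + 30 - 1 = 55

55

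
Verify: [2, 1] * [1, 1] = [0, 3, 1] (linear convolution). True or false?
Recompute linear convolution of [2, 1] and [1, 1]: y[0] = 2×1 = 2; y[1] = 2×1 + 1×1 = 3; y[2] = 1×1 = 1 → [2, 3, 1]. Compare to given [0, 3, 1]: they differ at index 0: given 0, correct 2, so answer: No

No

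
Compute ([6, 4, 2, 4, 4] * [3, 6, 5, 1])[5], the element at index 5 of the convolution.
Use y[k] = Σ_i a[i]·b[k-i] at k=5. y[5] = 2×1 + 4×5 + 4×6 = 46

46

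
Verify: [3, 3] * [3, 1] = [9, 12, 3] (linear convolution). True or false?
Recompute linear convolution of [3, 3] and [3, 1]: y[0] = 3×3 = 9; y[1] = 3×1 + 3×3 = 12; y[2] = 3×1 = 3 → [9, 12, 3]. Given [9, 12, 3] matches, so answer: Yes

Yes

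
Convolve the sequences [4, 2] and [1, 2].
y[0] = 4×1 = 4; y[1] = 4×2 + 2×1 = 10; y[2] = 2×2 = 4

[4, 10, 4]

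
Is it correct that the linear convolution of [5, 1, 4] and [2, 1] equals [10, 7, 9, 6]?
Recompute linear convolution of [5, 1, 4] and [2, 1]: y[0] = 5×2 = 10; y[1] = 5×1 + 1×2 = 7; y[2] = 1×1 + 4×2 = 9; y[3] = 4×1 = 4 → [10, 7, 9, 4]. Compare to given [10, 7, 9, 6]: they differ at index 3: given 6, correct 4, so answer: No

No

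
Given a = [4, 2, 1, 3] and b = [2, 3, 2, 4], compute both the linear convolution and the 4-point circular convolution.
Linear: y_lin[0] = 4×2 = 8; y_lin[1] = 4×3 + 2×2 = 16; y_lin[2] = 4×2 + 2×3 + 1×2 = 16; y_lin[3] = 4×4 + 2×2 + 1×3 + 3×2 = 29; y_lin[4] = 2×4 + 1×2 + 3×3 = 19; y_lin[5] = 1×4 + 3×2 = 10; y_lin[6] = 3×4 = 12 → [8, 16, 16, 29, 19, 10, 12]. Circular (length 4): y[0] = 4×2 + 2×4 + 1×2 + 3×3 = 27; y[1] = 4×3 + 2×2 + 1×4 + 3×2 = 26; y[2] = 4×2 + 2×3 + 1×2 + 3×4 = 28; y[3] = 4×4 + 2×2 + 1×3 + 3×2 = 29 → [27, 26, 28, 29]

Linear: [8, 16, 16, 29, 19, 10, 12], Circular: [27, 26, 28, 29]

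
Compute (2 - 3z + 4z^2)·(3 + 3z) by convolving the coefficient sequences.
Ascending coefficients: a = [2, -3, 4], b = [3, 3]. c[0] = 2×3 = 6; c[1] = 2×3 + -3×3 = -3; c[2] = -3×3 + 4×3 = 3; c[3] = 4×3 = 12. Result coefficients: [6, -3, 3, 12] → 6 - 3z + 3z^2 + 12z^3

6 - 3z + 3z^2 + 12z^3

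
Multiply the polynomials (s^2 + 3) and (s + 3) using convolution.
Ascending coefficients: a = [3, 0, 1], b = [3, 1]. c[0] = 3×3 = 9; c[1] = 3×1 + 0×3 = 3; c[2] = 0×1 + 1×3 = 3; c[3] = 1×1 = 1. Result coefficients: [9, 3, 3, 1] → s^3 + 3s^2 + 3s + 9

s^3 + 3s^2 + 3s + 9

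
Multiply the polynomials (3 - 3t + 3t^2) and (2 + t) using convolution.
Ascending coefficients: a = [3, -3, 3], b = [2, 1]. c[0] = 3×2 = 6; c[1] = 3×1 + -3×2 = -3; c[2] = -3×1 + 3×2 = 3; c[3] = 3×1 = 3. Result coefficients: [6, -3, 3, 3] → 6 - 3t + 3t^2 + 3t^3

6 - 3t + 3t^2 + 3t^3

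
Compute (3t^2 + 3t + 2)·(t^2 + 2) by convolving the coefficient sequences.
Ascending coefficients: a = [2, 3, 3], b = [2, 0, 1]. c[0] = 2×2 = 4; c[1] = 2×0 + 3×2 = 6; c[2] = 2×1 + 3×0 + 3×2 = 8; c[3] = 3×1 + 3×0 = 3; c[4] = 3×1 = 3. Result coefficients: [4, 6, 8, 3, 3] → 3t^4 + 3t^3 + 8t^2 + 6t + 4

3t^4 + 3t^3 + 8t^2 + 6t + 4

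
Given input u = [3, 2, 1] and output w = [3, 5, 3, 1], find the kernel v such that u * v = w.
Output length 4 = len(u) + len(v) - 1 ⇒ len(v) = 2. Solve v forward using v[k] = (w[k] - Σ_{i≥1} u[i]·v[k-i]) / u[0]: v[0] = w[0] / u[0] = 3 / 3 = 1; v[1] = (w[1] - 2×1) / u[0] = (5 - 2×1) / 3 = 1. So v = [1, 1]. Forward-check [3, 2, 1] * [1, 1]: w[0] = 3×1 = 3; w[1] = 3×1 + 2×1 = 5; w[2] = 2×1 + 1×1 = 3; w[3] = 1×1 = 1 → [3, 5, 3, 1] ✓

[1, 1]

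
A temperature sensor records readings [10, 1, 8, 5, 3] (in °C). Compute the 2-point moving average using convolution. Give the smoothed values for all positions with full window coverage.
2-point moving average kernel = [1, 1]. Apply in 'valid' mode (full window coverage): avg[0] = (10 + 1) / 2 = 5.5; avg[1] = (1 + 8) / 2 = 4.5; avg[2] = (8 + 5) / 2 = 6.5; avg[3] = (5 + 3) / 2 = 4.0. Smoothed values: [5.5, 4.5, 6.5, 4.0]

[5.5, 4.5, 6.5, 4.0]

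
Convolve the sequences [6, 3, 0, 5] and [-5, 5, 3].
y[0] = 6×-5 = -30; y[1] = 6×5 + 3×-5 = 15; y[2] = 6×3 + 3×5 + 0×-5 = 33; y[3] = 3×3 + 0×5 + 5×-5 = -16; y[4] = 0×3 + 5×5 = 25; y[5] = 5×3 = 15

[-30, 15, 33, -16, 25, 15]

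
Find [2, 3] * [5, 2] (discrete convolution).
y[0] = 2×5 = 10; y[1] = 2×2 + 3×5 = 19; y[2] = 3×2 = 6

[10, 19, 6]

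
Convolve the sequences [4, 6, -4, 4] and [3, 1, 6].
y[0] = 4×3 = 12; y[1] = 4×1 + 6×3 = 22; y[2] = 4×6 + 6×1 + -4×3 = 18; y[3] = 6×6 + -4×1 + 4×3 = 44; y[4] = -4×6 + 4×1 = -20; y[5] = 4×6 = 24

[12, 22, 18, 44, -20, 24]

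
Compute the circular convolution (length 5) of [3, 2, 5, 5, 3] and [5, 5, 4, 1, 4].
Use y[k] = Σ_j u[j]·v[(k-j) mod 5]. y[0] = 3×5 + 2×4 + 5×1 + 5×4 + 3×5 = 63; y[1] = 3×5 + 2×5 + 5×4 + 5×1 + 3×4 = 62; y[2] = 3×4 + 2×5 + 5×5 + 5×4 + 3×1 = 70; y[3] = 3×1 + 2×4 + 5×5 + 5×5 + 3×4 = 73; y[4] = 3×4 + 2×1 + 5×4 + 5×5 + 3×5 = 74. Result: [63, 62, 70, 73, 74]

[63, 62, 70, 73, 74]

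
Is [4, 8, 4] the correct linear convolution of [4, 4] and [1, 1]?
Recompute linear convolution of [4, 4] and [1, 1]: y[0] = 4×1 = 4; y[1] = 4×1 + 4×1 = 8; y[2] = 4×1 = 4 → [4, 8, 4]. Given [4, 8, 4] matches, so answer: Yes

Yes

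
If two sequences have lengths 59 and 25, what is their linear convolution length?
Linear/full convolution length: m + n - 1 = 59 + 25 - 1 = 83

83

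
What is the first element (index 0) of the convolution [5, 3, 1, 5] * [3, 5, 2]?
Use y[k] = Σ_i a[i]·b[k-i] at k=0. y[0] = 5×3 = 15

15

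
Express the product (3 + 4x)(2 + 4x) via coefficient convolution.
Ascending coefficients: a = [3, 4], b = [2, 4]. c[0] = 3×2 = 6; c[1] = 3×4 + 4×2 = 20; c[2] = 4×4 = 16. Result coefficients: [6, 20, 16] → 6 + 20x + 16x^2

6 + 20x + 16x^2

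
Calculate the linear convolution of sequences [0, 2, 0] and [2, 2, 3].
y[0] = 0×2 = 0; y[1] = 0×2 + 2×2 = 4; y[2] = 0×3 + 2×2 + 0×2 = 4; y[3] = 2×3 + 0×2 = 6; y[4] = 0×3 = 0

[0, 4, 4, 6, 0]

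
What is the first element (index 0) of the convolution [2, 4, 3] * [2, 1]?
Use y[k] = Σ_i a[i]·b[k-i] at k=0. y[0] = 2×2 = 4

4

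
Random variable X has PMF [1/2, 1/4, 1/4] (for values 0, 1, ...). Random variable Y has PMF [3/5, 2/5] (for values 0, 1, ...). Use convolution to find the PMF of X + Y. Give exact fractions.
P(X+Y=k) = Σ_i P(X=i)·P(Y=k-i) — a convolution of [1/2, 1/4, 1/4] and [3/5, 2/5]. P(X+Y=0) = (1/2)×(3/5) = 3/10; P(X+Y=1) = (1/2)×(2/5) + (1/4)×(3/5) = 1/5 + 3/20 = 7/20; P(X+Y=2) = (1/4)×(2/5) + (1/4)×(3/5) = 1/10 + 3/20 = 1/4; P(X+Y=3) = (1/4)×(2/5) = 1/10. PMF: [3/10, 7/20, 1/4, 1/10] (sums to 1 ✓)

[3/10, 7/20, 1/4, 1/10]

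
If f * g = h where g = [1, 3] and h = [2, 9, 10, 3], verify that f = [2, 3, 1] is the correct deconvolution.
Forward-compute [2, 3, 1] * [1, 3]: h[0] = 2×1 = 2; h[1] = 2×3 + 3×1 = 9; h[2] = 3×3 + 1×1 = 10; h[3] = 1×3 = 3 → [2, 9, 10, 3]. Matches given h = [2, 9, 10, 3], so verified.

Verified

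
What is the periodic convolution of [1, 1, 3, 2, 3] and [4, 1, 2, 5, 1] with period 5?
Use y[k] = Σ_j s[j]·t[(k-j) mod 5]. y[0] = 1×4 + 1×1 + 3×5 + 2×2 + 3×1 = 27; y[1] = 1×1 + 1×4 + 3×1 + 2×5 + 3×2 = 24; y[2] = 1×2 + 1×1 + 3×4 + 2×1 + 3×5 = 32; y[3] = 1×5 + 1×2 + 3×1 + 2×4 + 3×1 = 21; y[4] = 1×1 + 1×5 + 3×2 + 2×1 + 3×4 = 26. Result: [27, 24, 32, 21, 26]

[27, 24, 32, 21, 26]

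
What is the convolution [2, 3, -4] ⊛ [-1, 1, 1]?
y[0] = 2×-1 = -2; y[1] = 2×1 + 3×-1 = -1; y[2] = 2×1 + 3×1 + -4×-1 = 9; y[3] = 3×1 + -4×1 = -1; y[4] = -4×1 = -4

[-2, -1, 9, -1, -4]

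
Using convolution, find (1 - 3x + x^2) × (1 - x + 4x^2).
Ascending coefficients: a = [1, -3, 1], b = [1, -1, 4]. c[0] = 1×1 = 1; c[1] = 1×-1 + -3×1 = -4; c[2] = 1×4 + -3×-1 + 1×1 = 8; c[3] = -3×4 + 1×-1 = -13; c[4] = 1×4 = 4. Result coefficients: [1, -4, 8, -13, 4] → 1 - 4x + 8x^2 - 13x^3 + 4x^4

1 - 4x + 8x^2 - 13x^3 + 4x^4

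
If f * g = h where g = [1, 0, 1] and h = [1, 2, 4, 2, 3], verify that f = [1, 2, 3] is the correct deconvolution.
Forward-compute [1, 2, 3] * [1, 0, 1]: h[0] = 1×1 = 1; h[1] = 1×0 + 2×1 = 2; h[2] = 1×1 + 2×0 + 3×1 = 4; h[3] = 2×1 + 3×0 = 2; h[4] = 3×1 = 3 → [1, 2, 4, 2, 3]. Matches given h = [1, 2, 4, 2, 3], so verified.

Verified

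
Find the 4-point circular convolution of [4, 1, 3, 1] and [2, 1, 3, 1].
Use y[k] = Σ_j x[j]·h[(k-j) mod 4]. y[0] = 4×2 + 1×1 + 3×3 + 1×1 = 19; y[1] = 4×1 + 1×2 + 3×1 + 1×3 = 12; y[2] = 4×3 + 1×1 + 3×2 + 1×1 = 20; y[3] = 4×1 + 1×3 + 3×1 + 1×2 = 12. Result: [19, 12, 20, 12]

[19, 12, 20, 12]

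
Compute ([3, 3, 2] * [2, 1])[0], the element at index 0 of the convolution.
Use y[k] = Σ_i a[i]·b[k-i] at k=0. y[0] = 3×2 = 6

6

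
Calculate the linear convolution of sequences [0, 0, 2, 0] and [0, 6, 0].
y[0] = 0×0 = 0; y[1] = 0×6 + 0×0 = 0; y[2] = 0×0 + 0×6 + 2×0 = 0; y[3] = 0×0 + 2×6 + 0×0 = 12; y[4] = 2×0 + 0×6 = 0; y[5] = 0×0 = 0

[0, 0, 0, 12, 0, 0]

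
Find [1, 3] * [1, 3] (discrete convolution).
y[0] = 1×1 = 1; y[1] = 1×3 + 3×1 = 6; y[2] = 3×3 = 9

[1, 6, 9]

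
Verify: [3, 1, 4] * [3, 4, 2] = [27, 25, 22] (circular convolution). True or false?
Recompute circular convolution of [3, 1, 4] and [3, 4, 2]: y[0] = 3×3 + 1×2 + 4×4 = 27; y[1] = 3×4 + 1×3 + 4×2 = 23; y[2] = 3×2 + 1×4 + 4×3 = 22 → [27, 23, 22]. Compare to given [27, 25, 22]: they differ at index 1: given 25, correct 23, so answer: No

No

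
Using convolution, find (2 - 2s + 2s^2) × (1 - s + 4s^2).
Ascending coefficients: a = [2, -2, 2], b = [1, -1, 4]. c[0] = 2×1 = 2; c[1] = 2×-1 + -2×1 = -4; c[2] = 2×4 + -2×-1 + 2×1 = 12; c[3] = -2×4 + 2×-1 = -10; c[4] = 2×4 = 8. Result coefficients: [2, -4, 12, -10, 8] → 2 - 4s + 12s^2 - 10s^3 + 8s^4

2 - 4s + 12s^2 - 10s^3 + 8s^4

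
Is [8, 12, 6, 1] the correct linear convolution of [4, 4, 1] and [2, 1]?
Recompute linear convolution of [4, 4, 1] and [2, 1]: y[0] = 4×2 = 8; y[1] = 4×1 + 4×2 = 12; y[2] = 4×1 + 1×2 = 6; y[3] = 1×1 = 1 → [8, 12, 6, 1]. Given [8, 12, 6, 1] matches, so answer: Yes

Yes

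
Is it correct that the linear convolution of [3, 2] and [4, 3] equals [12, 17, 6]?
Recompute linear convolution of [3, 2] and [4, 3]: y[0] = 3×4 = 12; y[1] = 3×3 + 2×4 = 17; y[2] = 2×3 = 6 → [12, 17, 6]. Given [12, 17, 6] matches, so answer: Yes

Yes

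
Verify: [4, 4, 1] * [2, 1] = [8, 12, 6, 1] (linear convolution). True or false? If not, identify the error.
Recompute linear convolution of [4, 4, 1] and [2, 1]: y[0] = 4×2 = 8; y[1] = 4×1 + 4×2 = 12; y[2] = 4×1 + 1×2 = 6; y[3] = 1×1 = 1 → [8, 12, 6, 1]. Given [8, 12, 6, 1] matches, so answer: Yes

Yes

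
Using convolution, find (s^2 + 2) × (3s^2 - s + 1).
Ascending coefficients: a = [2, 0, 1], b = [1, -1, 3]. c[0] = 2×1 = 2; c[1] = 2×-1 + 0×1 = -2; c[2] = 2×3 + 0×-1 + 1×1 = 7; c[3] = 0×3 + 1×-1 = -1; c[4] = 1×3 = 3. Result coefficients: [2, -2, 7, -1, 3] → 3s^4 - s^3 + 7s^2 - 2s + 2

3s^4 - s^3 + 7s^2 - 2s + 2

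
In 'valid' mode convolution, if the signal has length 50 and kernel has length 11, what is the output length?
'Valid' mode counts only positions where the kernel fully overlaps the signal: m - n + 1 = 50 - 11 + 1 = 40

40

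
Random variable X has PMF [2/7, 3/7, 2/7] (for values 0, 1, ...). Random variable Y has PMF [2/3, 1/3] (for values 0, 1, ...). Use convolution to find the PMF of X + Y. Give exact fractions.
P(X+Y=k) = Σ_i P(X=i)·P(Y=k-i) — a convolution of [2/7, 3/7, 2/7] and [2/3, 1/3]. P(X+Y=0) = (2/7)×(2/3) = 4/21; P(X+Y=1) = (2/7)×(1/3) + (3/7)×(2/3) = 2/21 + 2/7 = 8/21; P(X+Y=2) = (3/7)×(1/3) + (2/7)×(2/3) = 1/7 + 4/21 = 1/3; P(X+Y=3) = (2/7)×(1/3) = 2/21. PMF: [4/21, 8/21, 1/3, 2/21] (sums to 1 ✓)

[4/21, 8/21, 1/3, 2/21]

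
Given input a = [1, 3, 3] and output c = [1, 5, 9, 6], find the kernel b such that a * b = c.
Output length 4 = len(a) + len(b) - 1 ⇒ len(b) = 2. Solve b forward using b[k] = (c[k] - Σ_{i≥1} a[i]·b[k-i]) / a[0]: b[0] = c[0] / a[0] = 1 / 1 = 1; b[1] = (c[1] - 3×1) / a[0] = (5 - 3×1) / 1 = 2. So b = [1, 2]. Forward-check [1, 3, 3] * [1, 2]: c[0] = 1×1 = 1; c[1] = 1×2 + 3×1 = 5; c[2] = 3×2 + 3×1 = 9; c[3] = 3×2 = 6 → [1, 5, 9, 6] ✓

[1, 2]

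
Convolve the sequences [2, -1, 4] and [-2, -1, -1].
y[0] = 2×-2 = -4; y[1] = 2×-1 + -1×-2 = 0; y[2] = 2×-1 + -1×-1 + 4×-2 = -9; y[3] = -1×-1 + 4×-1 = -3; y[4] = 4×-1 = -4

[-4, 0, -9, -3, -4]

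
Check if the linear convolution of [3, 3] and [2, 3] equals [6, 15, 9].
Recompute linear convolution of [3, 3] and [2, 3]: y[0] = 3×2 = 6; y[1] = 3×3 + 3×2 = 15; y[2] = 3×3 = 9 → [6, 15, 9]. Given [6, 15, 9] matches, so answer: Yes

Yes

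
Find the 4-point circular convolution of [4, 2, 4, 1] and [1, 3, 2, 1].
Use y[k] = Σ_j s[j]·t[(k-j) mod 4]. y[0] = 4×1 + 2×1 + 4×2 + 1×3 = 17; y[1] = 4×3 + 2×1 + 4×1 + 1×2 = 20; y[2] = 4×2 + 2×3 + 4×1 + 1×1 = 19; y[3] = 4×1 + 2×2 + 4×3 + 1×1 = 21. Result: [17, 20, 19, 21]

[17, 20, 19, 21]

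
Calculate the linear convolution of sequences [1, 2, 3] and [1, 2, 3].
y[0] = 1×1 = 1; y[1] = 1×2 + 2×1 = 4; y[2] = 1×3 + 2×2 + 3×1 = 10; y[3] = 2×3 + 3×2 = 12; y[4] = 3×3 = 9

[1, 4, 10, 12, 9]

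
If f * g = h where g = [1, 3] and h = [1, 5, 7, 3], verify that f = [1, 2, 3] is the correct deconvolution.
Forward-compute [1, 2, 3] * [1, 3]: h[0] = 1×1 = 1; h[1] = 1×3 + 2×1 = 5; h[2] = 2×3 + 3×1 = 9; h[3] = 3×3 = 9 → [1, 5, 9, 9]. Does not match given h = [1, 5, 7, 3].

Not verified. [1, 2, 3] * [1, 3] = [1, 5, 9, 9], which differs from [1, 5, 7, 3] at index 2.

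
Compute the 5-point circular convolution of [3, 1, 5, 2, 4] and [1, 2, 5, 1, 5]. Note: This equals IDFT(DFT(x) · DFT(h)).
Either evaluate y[k] = Σ_j x[j]·h[(k-j) mod 5] directly, or use IDFT(DFT(x) · DFT(h)). y[0] = 3×1 + 1×5 + 5×1 + 2×5 + 4×2 = 31; y[1] = 3×2 + 1×1 + 5×5 + 2×1 + 4×5 = 54; y[2] = 3×5 + 1×2 + 5×1 + 2×5 + 4×1 = 36; y[3] = 3×1 + 1×5 + 5×2 + 2×1 + 4×5 = 40; y[4] = 3×5 + 1×1 + 5×5 + 2×2 + 4×1 = 49. Result: [31, 54, 36, 40, 49]

[31, 54, 36, 40, 49]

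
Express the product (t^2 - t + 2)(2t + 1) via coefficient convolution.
Ascending coefficients: a = [2, -1, 1], b = [1, 2]. c[0] = 2×1 = 2; c[1] = 2×2 + -1×1 = 3; c[2] = -1×2 + 1×1 = -1; c[3] = 1×2 = 2. Result coefficients: [2, 3, -1, 2] → 2t^3 - t^2 + 3t + 2

2t^3 - t^2 + 3t + 2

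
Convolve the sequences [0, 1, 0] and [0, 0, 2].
y[0] = 0×0 = 0; y[1] = 0×0 + 1×0 = 0; y[2] = 0×2 + 1×0 + 0×0 = 0; y[3] = 1×2 + 0×0 = 2; y[4] = 0×2 = 0

[0, 0, 0, 2, 0]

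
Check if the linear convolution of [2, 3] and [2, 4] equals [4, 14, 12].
Recompute linear convolution of [2, 3] and [2, 4]: y[0] = 2×2 = 4; y[1] = 2×4 + 3×2 = 14; y[2] = 3×4 = 12 → [4, 14, 12]. Given [4, 14, 12] matches, so answer: Yes

Yes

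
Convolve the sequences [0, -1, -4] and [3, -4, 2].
y[0] = 0×3 = 0; y[1] = 0×-4 + -1×3 = -3; y[2] = 0×2 + -1×-4 + -4×3 = -8; y[3] = -1×2 + -4×-4 = 14; y[4] = -4×2 = -8

[0, -3, -8, 14, -8]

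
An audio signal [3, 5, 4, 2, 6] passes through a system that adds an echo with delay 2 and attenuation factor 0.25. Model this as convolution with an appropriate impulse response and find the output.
Direct-path + delayed-attenuated-path model → impulse response h = [1, 0, 0.25] (1 at lag 0, 0.25 at lag 2). Output y[n] = x[n] + 0.25·x[n - 2] (with x[n] = 0 outside 0..4): y[0] = 3 + 0.25×0 = 3; y[1] = 5 + 0.25×0 = 5; y[2] = 4 + 0.25×3 = 4.75; y[3] = 2 + 0.25×5 = 3.25; y[4] = 6 + 0.25×4 = 7.0; y[5] = 0 + 0.25×2 = 0.5; y[6] = 0 + 0.25×6 = 1.5. So y = [3, 5, 4.75, 3.25, 7.0, 0.5, 1.5]

[3, 5, 4.75, 3.25, 7.0, 0.5, 1.5]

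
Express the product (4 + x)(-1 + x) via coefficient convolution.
Ascending coefficients: a = [4, 1], b = [-1, 1]. c[0] = 4×-1 = -4; c[1] = 4×1 + 1×-1 = 3; c[2] = 1×1 = 1. Result coefficients: [-4, 3, 1] → -4 + 3x + x^2

-4 + 3x + x^2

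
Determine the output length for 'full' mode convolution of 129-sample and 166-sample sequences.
Linear/full convolution length: m + n - 1 = 129 + 166 - 1 = 294

294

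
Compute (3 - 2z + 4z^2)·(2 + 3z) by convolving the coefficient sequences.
Ascending coefficients: a = [3, -2, 4], b = [2, 3]. c[0] = 3×2 = 6; c[1] = 3×3 + -2×2 = 5; c[2] = -2×3 + 4×2 = 2; c[3] = 4×3 = 12. Result coefficients: [6, 5, 2, 12] → 6 + 5z + 2z^2 + 12z^3

6 + 5z + 2z^2 + 12z^3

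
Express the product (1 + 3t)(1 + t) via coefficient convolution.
Ascending coefficients: a = [1, 3], b = [1, 1]. c[0] = 1×1 = 1; c[1] = 1×1 + 3×1 = 4; c[2] = 3×1 = 3. Result coefficients: [1, 4, 3] → 1 + 4t + 3t^2

1 + 4t + 3t^2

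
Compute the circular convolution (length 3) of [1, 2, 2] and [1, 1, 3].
Use y[k] = Σ_j x[j]·h[(k-j) mod 3]. y[0] = 1×1 + 2×3 + 2×1 = 9; y[1] = 1×1 + 2×1 + 2×3 = 9; y[2] = 1×3 + 2×1 + 2×1 = 7. Result: [9, 9, 7]

[9, 9, 7]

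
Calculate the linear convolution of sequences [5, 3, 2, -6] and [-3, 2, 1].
y[0] = 5×-3 = -15; y[1] = 5×2 + 3×-3 = 1; y[2] = 5×1 + 3×2 + 2×-3 = 5; y[3] = 3×1 + 2×2 + -6×-3 = 25; y[4] = 2×1 + -6×2 = -10; y[5] = -6×1 = -6

[-15, 1, 5, 25, -10, -6]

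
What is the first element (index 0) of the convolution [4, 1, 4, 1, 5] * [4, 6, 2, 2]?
Use y[k] = Σ_i a[i]·b[k-i] at k=0. y[0] = 4×4 = 16

16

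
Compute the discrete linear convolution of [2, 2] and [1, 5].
y[0] = 2×1 = 2; y[1] = 2×5 + 2×1 = 12; y[2] = 2×5 = 10

[2, 12, 10]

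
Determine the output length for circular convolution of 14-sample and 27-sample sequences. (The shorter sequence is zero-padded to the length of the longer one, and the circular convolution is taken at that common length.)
Circular convolution (zero-padding the shorter input) has length max(m, n) = max(14, 27) = 27

27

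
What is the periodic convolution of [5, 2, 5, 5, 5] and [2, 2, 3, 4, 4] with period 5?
Use y[k] = Σ_j s[j]·t[(k-j) mod 5]. y[0] = 5×2 + 2×4 + 5×4 + 5×3 + 5×2 = 63; y[1] = 5×2 + 2×2 + 5×4 + 5×4 + 5×3 = 69; y[2] = 5×3 + 2×2 + 5×2 + 5×4 + 5×4 = 69; y[3] = 5×4 + 2×3 + 5×2 + 5×2 + 5×4 = 66; y[4] = 5×4 + 2×4 + 5×3 + 5×2 + 5×2 = 63. Result: [63, 69, 69, 66, 63]

[63, 69, 69, 66, 63]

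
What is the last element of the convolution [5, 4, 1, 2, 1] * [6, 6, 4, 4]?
Use y[k] = Σ_i a[i]·b[k-i] at k=7. y[7] = 1×4 = 4

4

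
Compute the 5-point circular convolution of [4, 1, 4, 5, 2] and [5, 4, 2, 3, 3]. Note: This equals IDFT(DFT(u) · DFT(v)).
Either evaluate y[k] = Σ_j u[j]·v[(k-j) mod 5] directly, or use IDFT(DFT(u) · DFT(v)). y[0] = 4×5 + 1×3 + 4×3 + 5×2 + 2×4 = 53; y[1] = 4×4 + 1×5 + 4×3 + 5×3 + 2×2 = 52; y[2] = 4×2 + 1×4 + 4×5 + 5×3 + 2×3 = 53; y[3] = 4×3 + 1×2 + 4×4 + 5×5 + 2×3 = 61; y[4] = 4×3 + 1×3 + 4×2 + 5×4 + 2×5 = 53. Result: [53, 52, 53, 61, 53]

[53, 52, 53, 61, 53]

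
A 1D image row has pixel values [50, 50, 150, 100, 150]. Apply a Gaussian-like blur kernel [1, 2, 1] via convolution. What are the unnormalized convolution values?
Convolve image row [50, 50, 150, 100, 150] with kernel [1, 2, 1]: y[0] = 50×1 = 50; y[1] = 50×2 + 50×1 = 150; y[2] = 50×1 + 50×2 + 150×1 = 300; y[3] = 50×1 + 150×2 + 100×1 = 450; y[4] = 150×1 + 100×2 + 150×1 = 500; y[5] = 100×1 + 150×2 = 400; y[6] = 150×1 = 150 → [50, 150, 300, 450, 500, 400, 150]. Normalization factor = sum(kernel) = 4.

[50, 150, 300, 450, 500, 400, 150]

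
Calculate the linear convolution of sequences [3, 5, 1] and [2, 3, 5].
y[0] = 3×2 = 6; y[1] = 3×3 + 5×2 = 19; y[2] = 3×5 + 5×3 + 1×2 = 32; y[3] = 5×5 + 1×3 = 28; y[4] = 1×5 = 5

[6, 19, 32, 28, 5]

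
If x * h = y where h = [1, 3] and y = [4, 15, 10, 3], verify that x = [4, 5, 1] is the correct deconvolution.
Forward-compute [4, 5, 1] * [1, 3]: y[0] = 4×1 = 4; y[1] = 4×3 + 5×1 = 17; y[2] = 5×3 + 1×1 = 16; y[3] = 1×3 = 3 → [4, 17, 16, 3]. Does not match given y = [4, 15, 10, 3].

Not verified. [4, 5, 1] * [1, 3] = [4, 17, 16, 3], which differs from [4, 15, 10, 3] at index 1.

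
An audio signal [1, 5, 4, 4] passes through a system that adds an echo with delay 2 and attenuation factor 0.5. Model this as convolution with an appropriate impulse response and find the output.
Direct-path + delayed-attenuated-path model → impulse response h = [1, 0, 0.5] (1 at lag 0, 0.5 at lag 2). Output y[n] = x[n] + 0.5·x[n - 2] (with x[n] = 0 outside 0..3): y[0] = 1 + 0.5×0 = 1; y[1] = 5 + 0.5×0 = 5; y[2] = 4 + 0.5×1 = 4.5; y[3] = 4 + 0.5×5 = 6.5; y[4] = 0 + 0.5×4 = 2.0; y[5] = 0 + 0.5×4 = 2.0. So y = [1, 5, 4.5, 6.5, 2.0, 2.0]

[1, 5, 4.5, 6.5, 2.0, 2.0]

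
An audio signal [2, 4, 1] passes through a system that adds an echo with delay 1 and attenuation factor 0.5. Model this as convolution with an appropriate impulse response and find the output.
Direct-path + delayed-attenuated-path model → impulse response h = [1, 0.5] (1 at lag 0, 0.5 at lag 1). Output y[n] = x[n] + 0.5·x[n - 1] (with x[n] = 0 outside 0..2): y[0] = 2 + 0.5×0 = 2; y[1] = 4 + 0.5×2 = 5.0; y[2] = 1 + 0.5×4 = 3.0; y[3] = 0 + 0.5×1 = 0.5. So y = [2, 5.0, 3.0, 0.5]

[2, 5.0, 3.0, 0.5]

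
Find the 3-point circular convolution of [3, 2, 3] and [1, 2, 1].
Use y[k] = Σ_j u[j]·v[(k-j) mod 3]. y[0] = 3×1 + 2×1 + 3×2 = 11; y[1] = 3×2 + 2×1 + 3×1 = 11; y[2] = 3×1 + 2×2 + 3×1 = 10. Result: [11, 11, 10]

[11, 11, 10]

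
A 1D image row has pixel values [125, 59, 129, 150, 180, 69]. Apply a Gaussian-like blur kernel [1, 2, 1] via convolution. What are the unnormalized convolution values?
Convolve image row [125, 59, 129, 150, 180, 69] with kernel [1, 2, 1]: y[0] = 125×1 = 125; y[1] = 125×2 + 59×1 = 309; y[2] = 125×1 + 59×2 + 129×1 = 372; y[3] = 59×1 + 129×2 + 150×1 = 467; y[4] = 129×1 + 150×2 + 180×1 = 609; y[5] = 150×1 + 180×2 + 69×1 = 579; y[6] = 180×1 + 69×2 = 318; y[7] = 69×1 = 69 → [125, 309, 372, 467, 609, 579, 318, 69]. Normalization factor = sum(kernel) = 4.

[125, 309, 372, 467, 609, 579, 318, 69]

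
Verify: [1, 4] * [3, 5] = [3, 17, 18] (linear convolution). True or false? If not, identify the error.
Recompute linear convolution of [1, 4] and [3, 5]: y[0] = 1×3 = 3; y[1] = 1×5 + 4×3 = 17; y[2] = 4×5 = 20 → [3, 17, 20]. Compare to given [3, 17, 18]: they differ at index 2: given 18, correct 20, so answer: No

No. Error at index 2: given 18, correct 20.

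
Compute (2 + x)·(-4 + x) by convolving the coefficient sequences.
Ascending coefficients: a = [2, 1], b = [-4, 1]. c[0] = 2×-4 = -8; c[1] = 2×1 + 1×-4 = -2; c[2] = 1×1 = 1. Result coefficients: [-8, -2, 1] → -8 - 2x + x^2

-8 - 2x + x^2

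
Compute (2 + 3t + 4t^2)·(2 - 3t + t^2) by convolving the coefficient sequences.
Ascending coefficients: a = [2, 3, 4], b = [2, -3, 1]. c[0] = 2×2 = 4; c[1] = 2×-3 + 3×2 = 0; c[2] = 2×1 + 3×-3 + 4×2 = 1; c[3] = 3×1 + 4×-3 = -9; c[4] = 4×1 = 4. Result coefficients: [4, 0, 1, -9, 4] → 4 + t^2 - 9t^3 + 4t^4

4 + t^2 - 9t^3 + 4t^4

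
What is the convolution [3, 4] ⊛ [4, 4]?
y[0] = 3×4 = 12; y[1] = 3×4 + 4×4 = 28; y[2] = 4×4 = 16

[12, 28, 16]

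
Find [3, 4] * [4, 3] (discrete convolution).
y[0] = 3×4 = 12; y[1] = 3×3 + 4×4 = 25; y[2] = 4×3 = 12

[12, 25, 12]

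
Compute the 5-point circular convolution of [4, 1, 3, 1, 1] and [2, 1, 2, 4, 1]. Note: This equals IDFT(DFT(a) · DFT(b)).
Either evaluate y[k] = Σ_j a[j]·b[(k-j) mod 5] directly, or use IDFT(DFT(a) · DFT(b)). y[0] = 4×2 + 1×1 + 3×4 + 1×2 + 1×1 = 24; y[1] = 4×1 + 1×2 + 3×1 + 1×4 + 1×2 = 15; y[2] = 4×2 + 1×1 + 3×2 + 1×1 + 1×4 = 20; y[3] = 4×4 + 1×2 + 3×1 + 1×2 + 1×1 = 24; y[4] = 4×1 + 1×4 + 3×2 + 1×1 + 1×2 = 17. Result: [24, 15, 20, 24, 17]

[24, 15, 20, 24, 17]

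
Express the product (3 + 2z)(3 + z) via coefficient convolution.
Ascending coefficients: a = [3, 2], b = [3, 1]. c[0] = 3×3 = 9; c[1] = 3×1 + 2×3 = 9; c[2] = 2×1 = 2. Result coefficients: [9, 9, 2] → 9 + 9z + 2z^2

9 + 9z + 2z^2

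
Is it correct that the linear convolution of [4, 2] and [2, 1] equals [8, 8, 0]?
Recompute linear convolution of [4, 2] and [2, 1]: y[0] = 4×2 = 8; y[1] = 4×1 + 2×2 = 8; y[2] = 2×1 = 2 → [8, 8, 2]. Compare to given [8, 8, 0]: they differ at index 2: given 0, correct 2, so answer: No

No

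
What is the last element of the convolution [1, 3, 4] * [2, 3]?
Use y[k] = Σ_i a[i]·b[k-i] at k=3. y[3] = 4×3 = 12

12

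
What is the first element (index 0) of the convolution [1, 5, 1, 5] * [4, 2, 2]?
Use y[k] = Σ_i a[i]·b[k-i] at k=0. y[0] = 1×4 = 4

4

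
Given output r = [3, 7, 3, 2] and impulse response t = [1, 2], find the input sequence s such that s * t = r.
Deconvolve r=[3, 7, 3, 2] by t=[1, 2]. Since t[0]=1, solve forward: s[0] = r[0] / 1 = 3; s[1] = (r[1] - 3×2) / 1 = 1; s[2] = (r[2] - 1×2) / 1 = 1. So s = [3, 1, 1]. Check by forward convolution: r[0] = 3×1 = 3; r[1] = 3×2 + 1×1 = 7; r[2] = 1×2 + 1×1 = 3; r[3] = 1×2 = 2

[3, 1, 1]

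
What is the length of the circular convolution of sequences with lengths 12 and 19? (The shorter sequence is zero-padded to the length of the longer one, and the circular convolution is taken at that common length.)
Circular convolution (zero-padding the shorter input) has length max(m, n) = max(12, 19) = 19

19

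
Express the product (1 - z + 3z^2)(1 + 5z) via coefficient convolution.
Ascending coefficients: a = [1, -1, 3], b = [1, 5]. c[0] = 1×1 = 1; c[1] = 1×5 + -1×1 = 4; c[2] = -1×5 + 3×1 = -2; c[3] = 3×5 = 15. Result coefficients: [1, 4, -2, 15] → 1 + 4z - 2z^2 + 15z^3

1 + 4z - 2z^2 + 15z^3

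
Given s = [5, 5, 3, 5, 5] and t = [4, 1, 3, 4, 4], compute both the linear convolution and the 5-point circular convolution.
Linear: y_lin[0] = 5×4 = 20; y_lin[1] = 5×1 + 5×4 = 25; y_lin[2] = 5×3 + 5×1 + 3×4 = 32; y_lin[3] = 5×4 + 5×3 + 3×1 + 5×4 = 58; y_lin[4] = 5×4 + 5×4 + 3×3 + 5×1 + 5×4 = 74; y_lin[5] = 5×4 + 3×4 + 5×3 + 5×1 = 52; y_lin[6] = 3×4 + 5×4 + 5×3 = 47; y_lin[7] = 5×4 + 5×4 = 40; y_lin[8] = 5×4 = 20 → [20, 25, 32, 58, 74, 52, 47, 40, 20]. Circular (length 5): y[0] = 5×4 + 5×4 + 3×4 + 5×3 + 5×1 = 72; y[1] = 5×1 + 5×4 + 3×4 + 5×4 + 5×3 = 72; y[2] = 5×3 + 5×1 + 3×4 + 5×4 + 5×4 = 72; y[3] = 5×4 + 5×3 + 3×1 + 5×4 + 5×4 = 78; y[4] = 5×4 + 5×4 + 3×3 + 5×1 + 5×4 = 74 → [72, 72, 72, 78, 74]

Linear: [20, 25, 32, 58, 74, 52, 47, 40, 20], Circular: [72, 72, 72, 78, 74]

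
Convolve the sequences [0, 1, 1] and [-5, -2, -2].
y[0] = 0×-5 = 0; y[1] = 0×-2 + 1×-5 = -5; y[2] = 0×-2 + 1×-2 + 1×-5 = -7; y[3] = 1×-2 + 1×-2 = -4; y[4] = 1×-2 = -2

[0, -5, -7, -4, -2]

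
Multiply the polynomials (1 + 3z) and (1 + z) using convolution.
Ascending coefficients: a = [1, 3], b = [1, 1]. c[0] = 1×1 = 1; c[1] = 1×1 + 3×1 = 4; c[2] = 3×1 = 3. Result coefficients: [1, 4, 3] → 1 + 4z + 3z^2

1 + 4z + 3z^2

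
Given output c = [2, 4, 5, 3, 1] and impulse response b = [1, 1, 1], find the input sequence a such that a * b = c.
Deconvolve c=[2, 4, 5, 3, 1] by b=[1, 1, 1]. Since b[0]=1, solve forward: a[0] = c[0] / 1 = 2; a[1] = (c[1] - 2×1) / 1 = 2; a[2] = (c[2] - 2×1 - 2×1) / 1 = 1. So a = [2, 2, 1]. Check by forward convolution: c[0] = 2×1 = 2; c[1] = 2×1 + 2×1 = 4; c[2] = 2×1 + 2×1 + 1×1 = 5; c[3] = 2×1 + 1×1 = 3; c[4] = 1×1 = 1

[2, 2, 1]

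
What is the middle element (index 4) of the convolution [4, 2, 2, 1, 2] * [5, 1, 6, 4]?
Use y[k] = Σ_i a[i]·b[k-i] at k=4. y[4] = 2×4 + 2×6 + 1×1 + 2×5 = 31

31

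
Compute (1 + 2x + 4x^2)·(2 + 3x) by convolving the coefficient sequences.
Ascending coefficients: a = [1, 2, 4], b = [2, 3]. c[0] = 1×2 = 2; c[1] = 1×3 + 2×2 = 7; c[2] = 2×3 + 4×2 = 14; c[3] = 4×3 = 12. Result coefficients: [2, 7, 14, 12] → 2 + 7x + 14x^2 + 12x^3

2 + 7x + 14x^2 + 12x^3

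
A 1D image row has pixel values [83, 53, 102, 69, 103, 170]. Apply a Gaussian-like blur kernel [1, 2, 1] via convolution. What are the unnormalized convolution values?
Convolve image row [83, 53, 102, 69, 103, 170] with kernel [1, 2, 1]: y[0] = 83×1 = 83; y[1] = 83×2 + 53×1 = 219; y[2] = 83×1 + 53×2 + 102×1 = 291; y[3] = 53×1 + 102×2 + 69×1 = 326; y[4] = 102×1 + 69×2 + 103×1 = 343; y[5] = 69×1 + 103×2 + 170×1 = 445; y[6] = 103×1 + 170×2 = 443; y[7] = 170×1 = 170 → [83, 219, 291, 326, 343, 445, 443, 170]. Normalization factor = sum(kernel) = 4.

[83, 219, 291, 326, 343, 445, 443, 170]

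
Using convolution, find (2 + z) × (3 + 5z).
Ascending coefficients: a = [2, 1], b = [3, 5]. c[0] = 2×3 = 6; c[1] = 2×5 + 1×3 = 13; c[2] = 1×5 = 5. Result coefficients: [6, 13, 5] → 6 + 13z + 5z^2

6 + 13z + 5z^2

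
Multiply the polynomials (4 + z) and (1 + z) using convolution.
Ascending coefficients: a = [4, 1], b = [1, 1]. c[0] = 4×1 = 4; c[1] = 4×1 + 1×1 = 5; c[2] = 1×1 = 1. Result coefficients: [4, 5, 1] → 4 + 5z + z^2

4 + 5z + z^2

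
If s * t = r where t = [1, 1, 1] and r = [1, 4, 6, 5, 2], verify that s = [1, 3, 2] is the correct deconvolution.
Forward-compute [1, 3, 2] * [1, 1, 1]: r[0] = 1×1 = 1; r[1] = 1×1 + 3×1 = 4; r[2] = 1×1 + 3×1 + 2×1 = 6; r[3] = 3×1 + 2×1 = 5; r[4] = 2×1 = 2 → [1, 4, 6, 5, 2]. Matches given r = [1, 4, 6, 5, 2], so verified.

Verified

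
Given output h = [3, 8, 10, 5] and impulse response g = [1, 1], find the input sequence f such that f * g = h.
Deconvolve h=[3, 8, 10, 5] by g=[1, 1]. Since g[0]=1, solve forward: f[0] = h[0] / 1 = 3; f[1] = (h[1] - 3×1) / 1 = 5; f[2] = (h[2] - 5×1) / 1 = 5. So f = [3, 5, 5]. Check by forward convolution: h[0] = 3×1 = 3; h[1] = 3×1 + 5×1 = 8; h[2] = 5×1 + 5×1 = 10; h[3] = 5×1 = 5

[3, 5, 5]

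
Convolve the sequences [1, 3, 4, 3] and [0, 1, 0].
y[0] = 1×0 = 0; y[1] = 1×1 + 3×0 = 1; y[2] = 1×0 + 3×1 + 4×0 = 3; y[3] = 3×0 + 4×1 + 3×0 = 4; y[4] = 4×0 + 3×1 = 3; y[5] = 3×0 = 0

[0, 1, 3, 4, 3, 0]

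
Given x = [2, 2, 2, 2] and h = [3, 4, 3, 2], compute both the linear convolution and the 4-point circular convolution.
Linear: y_lin[0] = 2×3 = 6; y_lin[1] = 2×4 + 2×3 = 14; y_lin[2] = 2×3 + 2×4 + 2×3 = 20; y_lin[3] = 2×2 + 2×3 + 2×4 + 2×3 = 24; y_lin[4] = 2×2 + 2×3 + 2×4 = 18; y_lin[5] = 2×2 + 2×3 = 10; y_lin[6] = 2×2 = 4 → [6, 14, 20, 24, 18, 10, 4]. Circular (length 4): y[0] = 2×3 + 2×2 + 2×3 + 2×4 = 24; y[1] = 2×4 + 2×3 + 2×2 + 2×3 = 24; y[2] = 2×3 + 2×4 + 2×3 + 2×2 = 24; y[3] = 2×2 + 2×3 + 2×4 + 2×3 = 24 → [24, 24, 24, 24]

Linear: [6, 14, 20, 24, 18, 10, 4], Circular: [24, 24, 24, 24]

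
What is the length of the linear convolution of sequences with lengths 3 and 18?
Linear/full convolution length: m + n - 1 = 3 + 18 - 1 = 20

20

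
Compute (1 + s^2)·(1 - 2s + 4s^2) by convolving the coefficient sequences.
Ascending coefficients: a = [1, 0, 1], b = [1, -2, 4]. c[0] = 1×1 = 1; c[1] = 1×-2 + 0×1 = -2; c[2] = 1×4 + 0×-2 + 1×1 = 5; c[3] = 0×4 + 1×-2 = -2; c[4] = 1×4 = 4. Result coefficients: [1, -2, 5, -2, 4] → 1 - 2s + 5s^2 - 2s^3 + 4s^4

1 - 2s + 5s^2 - 2s^3 + 4s^4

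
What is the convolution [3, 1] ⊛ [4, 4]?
y[0] = 3×4 = 12; y[1] = 3×4 + 1×4 = 16; y[2] = 1×4 = 4

[12, 16, 4]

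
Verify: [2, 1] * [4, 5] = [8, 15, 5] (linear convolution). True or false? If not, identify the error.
Recompute linear convolution of [2, 1] and [4, 5]: y[0] = 2×4 = 8; y[1] = 2×5 + 1×4 = 14; y[2] = 1×5 = 5 → [8, 14, 5]. Compare to given [8, 15, 5]: they differ at index 1: given 15, correct 14, so answer: No

No. Error at index 1: given 15, correct 14.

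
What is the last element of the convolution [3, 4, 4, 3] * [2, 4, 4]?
Use y[k] = Σ_i a[i]·b[k-i] at k=5. y[5] = 3×4 = 12

12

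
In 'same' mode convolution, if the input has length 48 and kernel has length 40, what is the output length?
'Same' mode returns an output with the same length as the input: 48

48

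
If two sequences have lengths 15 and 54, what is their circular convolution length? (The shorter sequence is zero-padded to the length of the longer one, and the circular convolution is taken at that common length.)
Circular convolution (zero-padding the shorter input) has length max(m, n) = max(15, 54) = 54

54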